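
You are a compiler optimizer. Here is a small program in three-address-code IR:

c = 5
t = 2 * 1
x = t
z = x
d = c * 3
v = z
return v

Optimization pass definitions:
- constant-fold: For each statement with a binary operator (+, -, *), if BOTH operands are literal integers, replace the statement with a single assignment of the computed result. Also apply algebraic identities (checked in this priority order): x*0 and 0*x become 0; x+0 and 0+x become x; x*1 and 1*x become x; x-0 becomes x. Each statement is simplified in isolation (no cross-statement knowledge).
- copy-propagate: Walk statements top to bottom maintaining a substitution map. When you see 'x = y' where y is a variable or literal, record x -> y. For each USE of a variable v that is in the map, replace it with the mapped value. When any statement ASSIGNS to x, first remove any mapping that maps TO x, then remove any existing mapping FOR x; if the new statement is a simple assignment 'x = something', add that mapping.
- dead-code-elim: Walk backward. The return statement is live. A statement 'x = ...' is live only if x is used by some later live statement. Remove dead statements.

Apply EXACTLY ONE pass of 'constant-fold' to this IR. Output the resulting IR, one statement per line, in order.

Answer: c = 5
t = 2
x = t
z = x
d = c * 3
v = z
return v

Derivation:
Applying constant-fold statement-by-statement:
  [1] c = 5  (unchanged)
  [2] t = 2 * 1  -> t = 2
  [3] x = t  (unchanged)
  [4] z = x  (unchanged)
  [5] d = c * 3  (unchanged)
  [6] v = z  (unchanged)
  [7] return v  (unchanged)
Result (7 stmts):
  c = 5
  t = 2
  x = t
  z = x
  d = c * 3
  v = z
  return v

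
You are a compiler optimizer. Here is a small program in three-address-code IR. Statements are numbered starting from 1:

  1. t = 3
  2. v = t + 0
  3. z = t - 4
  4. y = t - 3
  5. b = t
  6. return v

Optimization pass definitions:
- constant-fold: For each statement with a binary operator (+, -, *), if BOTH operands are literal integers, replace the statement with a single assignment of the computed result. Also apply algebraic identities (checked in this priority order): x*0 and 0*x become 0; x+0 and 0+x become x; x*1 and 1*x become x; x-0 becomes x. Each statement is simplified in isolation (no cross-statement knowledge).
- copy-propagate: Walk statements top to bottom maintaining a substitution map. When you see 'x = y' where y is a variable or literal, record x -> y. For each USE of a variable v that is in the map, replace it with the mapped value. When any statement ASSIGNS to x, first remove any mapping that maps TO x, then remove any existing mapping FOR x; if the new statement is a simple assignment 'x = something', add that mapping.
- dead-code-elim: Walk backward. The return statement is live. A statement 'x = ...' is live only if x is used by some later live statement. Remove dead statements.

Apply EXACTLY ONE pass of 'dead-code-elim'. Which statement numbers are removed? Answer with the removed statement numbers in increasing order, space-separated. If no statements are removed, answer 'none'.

Backward liveness scan:
Stmt 1 't = 3': KEEP (t is live); live-in = []
Stmt 2 'v = t + 0': KEEP (v is live); live-in = ['t']
Stmt 3 'z = t - 4': DEAD (z not in live set ['v'])
Stmt 4 'y = t - 3': DEAD (y not in live set ['v'])
Stmt 5 'b = t': DEAD (b not in live set ['v'])
Stmt 6 'return v': KEEP (return); live-in = ['v']
Removed statement numbers: [3, 4, 5]
Surviving IR:
  t = 3
  v = t + 0
  return v

Answer: 3 4 5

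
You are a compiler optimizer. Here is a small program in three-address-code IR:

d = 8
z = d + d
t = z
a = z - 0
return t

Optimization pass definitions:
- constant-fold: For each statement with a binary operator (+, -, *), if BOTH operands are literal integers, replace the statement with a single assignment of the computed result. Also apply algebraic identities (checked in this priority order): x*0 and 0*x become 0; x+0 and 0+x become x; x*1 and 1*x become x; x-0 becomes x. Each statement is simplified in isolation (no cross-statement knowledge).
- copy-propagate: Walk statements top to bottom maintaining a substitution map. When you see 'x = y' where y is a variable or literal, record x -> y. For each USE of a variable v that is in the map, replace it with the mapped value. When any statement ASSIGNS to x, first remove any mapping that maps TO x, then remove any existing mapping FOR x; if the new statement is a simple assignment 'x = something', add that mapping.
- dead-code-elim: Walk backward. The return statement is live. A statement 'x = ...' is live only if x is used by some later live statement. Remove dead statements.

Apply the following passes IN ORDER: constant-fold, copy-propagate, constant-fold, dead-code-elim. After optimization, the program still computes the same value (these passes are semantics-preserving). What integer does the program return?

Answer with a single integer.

Answer: 16

Derivation:
Initial IR:
  d = 8
  z = d + d
  t = z
  a = z - 0
  return t
After constant-fold (5 stmts):
  d = 8
  z = d + d
  t = z
  a = z
  return t
After copy-propagate (5 stmts):
  d = 8
  z = 8 + 8
  t = z
  a = z
  return z
After constant-fold (5 stmts):
  d = 8
  z = 16
  t = z
  a = z
  return z
After dead-code-elim (2 stmts):
  z = 16
  return z
Evaluate:
  d = 8  =>  d = 8
  z = d + d  =>  z = 16
  t = z  =>  t = 16
  a = z - 0  =>  a = 16
  return t = 16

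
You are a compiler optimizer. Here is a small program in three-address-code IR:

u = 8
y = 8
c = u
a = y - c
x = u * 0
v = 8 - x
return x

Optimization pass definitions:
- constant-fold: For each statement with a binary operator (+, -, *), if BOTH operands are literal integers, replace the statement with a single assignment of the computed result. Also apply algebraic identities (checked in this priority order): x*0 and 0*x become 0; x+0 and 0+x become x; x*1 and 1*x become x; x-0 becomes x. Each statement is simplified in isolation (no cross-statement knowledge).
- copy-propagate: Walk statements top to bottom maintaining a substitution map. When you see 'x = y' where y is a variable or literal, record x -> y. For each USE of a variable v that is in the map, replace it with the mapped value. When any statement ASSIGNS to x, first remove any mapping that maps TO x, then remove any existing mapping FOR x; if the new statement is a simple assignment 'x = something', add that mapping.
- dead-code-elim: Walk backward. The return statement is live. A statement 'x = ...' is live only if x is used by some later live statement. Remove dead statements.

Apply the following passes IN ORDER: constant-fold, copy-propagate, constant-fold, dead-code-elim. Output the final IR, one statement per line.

Initial IR:
  u = 8
  y = 8
  c = u
  a = y - c
  x = u * 0
  v = 8 - x
  return x
After constant-fold (7 stmts):
  u = 8
  y = 8
  c = u
  a = y - c
  x = 0
  v = 8 - x
  return x
After copy-propagate (7 stmts):
  u = 8
  y = 8
  c = 8
  a = 8 - 8
  x = 0
  v = 8 - 0
  return 0
After constant-fold (7 stmts):
  u = 8
  y = 8
  c = 8
  a = 0
  x = 0
  v = 8
  return 0
After dead-code-elim (1 stmts):
  return 0

Answer: return 0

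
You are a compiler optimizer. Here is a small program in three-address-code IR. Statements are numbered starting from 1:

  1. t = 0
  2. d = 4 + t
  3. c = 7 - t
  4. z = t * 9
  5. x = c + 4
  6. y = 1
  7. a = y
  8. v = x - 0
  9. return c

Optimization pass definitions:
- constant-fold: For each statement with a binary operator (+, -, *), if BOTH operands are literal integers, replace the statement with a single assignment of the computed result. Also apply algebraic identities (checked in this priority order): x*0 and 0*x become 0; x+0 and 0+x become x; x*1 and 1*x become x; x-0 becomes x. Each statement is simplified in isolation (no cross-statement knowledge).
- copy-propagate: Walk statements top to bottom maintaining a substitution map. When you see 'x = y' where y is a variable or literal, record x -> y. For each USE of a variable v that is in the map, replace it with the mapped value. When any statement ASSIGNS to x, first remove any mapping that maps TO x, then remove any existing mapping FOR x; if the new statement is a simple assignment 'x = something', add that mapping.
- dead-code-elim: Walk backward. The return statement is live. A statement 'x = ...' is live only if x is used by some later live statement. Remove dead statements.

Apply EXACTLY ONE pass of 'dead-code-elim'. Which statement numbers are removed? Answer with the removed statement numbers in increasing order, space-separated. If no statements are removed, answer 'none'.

Backward liveness scan:
Stmt 1 't = 0': KEEP (t is live); live-in = []
Stmt 2 'd = 4 + t': DEAD (d not in live set ['t'])
Stmt 3 'c = 7 - t': KEEP (c is live); live-in = ['t']
Stmt 4 'z = t * 9': DEAD (z not in live set ['c'])
Stmt 5 'x = c + 4': DEAD (x not in live set ['c'])
Stmt 6 'y = 1': DEAD (y not in live set ['c'])
Stmt 7 'a = y': DEAD (a not in live set ['c'])
Stmt 8 'v = x - 0': DEAD (v not in live set ['c'])
Stmt 9 'return c': KEEP (return); live-in = ['c']
Removed statement numbers: [2, 4, 5, 6, 7, 8]
Surviving IR:
  t = 0
  c = 7 - t
  return c

Answer: 2 4 5 6 7 8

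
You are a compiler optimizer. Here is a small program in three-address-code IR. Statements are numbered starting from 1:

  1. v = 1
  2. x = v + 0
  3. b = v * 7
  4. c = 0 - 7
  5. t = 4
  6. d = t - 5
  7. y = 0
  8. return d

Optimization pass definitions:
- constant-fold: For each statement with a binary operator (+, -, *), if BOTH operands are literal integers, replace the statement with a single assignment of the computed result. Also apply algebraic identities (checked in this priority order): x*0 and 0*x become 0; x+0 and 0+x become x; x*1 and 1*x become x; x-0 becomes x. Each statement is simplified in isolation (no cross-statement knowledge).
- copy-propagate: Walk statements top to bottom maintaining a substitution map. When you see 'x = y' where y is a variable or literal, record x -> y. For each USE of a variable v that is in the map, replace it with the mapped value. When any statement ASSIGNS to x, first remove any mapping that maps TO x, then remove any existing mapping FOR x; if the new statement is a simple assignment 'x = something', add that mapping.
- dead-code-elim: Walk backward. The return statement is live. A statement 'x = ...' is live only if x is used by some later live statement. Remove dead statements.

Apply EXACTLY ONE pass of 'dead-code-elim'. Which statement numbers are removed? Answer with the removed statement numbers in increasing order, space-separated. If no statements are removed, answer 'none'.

Backward liveness scan:
Stmt 1 'v = 1': DEAD (v not in live set [])
Stmt 2 'x = v + 0': DEAD (x not in live set [])
Stmt 3 'b = v * 7': DEAD (b not in live set [])
Stmt 4 'c = 0 - 7': DEAD (c not in live set [])
Stmt 5 't = 4': KEEP (t is live); live-in = []
Stmt 6 'd = t - 5': KEEP (d is live); live-in = ['t']
Stmt 7 'y = 0': DEAD (y not in live set ['d'])
Stmt 8 'return d': KEEP (return); live-in = ['d']
Removed statement numbers: [1, 2, 3, 4, 7]
Surviving IR:
  t = 4
  d = t - 5
  return d

Answer: 1 2 3 4 7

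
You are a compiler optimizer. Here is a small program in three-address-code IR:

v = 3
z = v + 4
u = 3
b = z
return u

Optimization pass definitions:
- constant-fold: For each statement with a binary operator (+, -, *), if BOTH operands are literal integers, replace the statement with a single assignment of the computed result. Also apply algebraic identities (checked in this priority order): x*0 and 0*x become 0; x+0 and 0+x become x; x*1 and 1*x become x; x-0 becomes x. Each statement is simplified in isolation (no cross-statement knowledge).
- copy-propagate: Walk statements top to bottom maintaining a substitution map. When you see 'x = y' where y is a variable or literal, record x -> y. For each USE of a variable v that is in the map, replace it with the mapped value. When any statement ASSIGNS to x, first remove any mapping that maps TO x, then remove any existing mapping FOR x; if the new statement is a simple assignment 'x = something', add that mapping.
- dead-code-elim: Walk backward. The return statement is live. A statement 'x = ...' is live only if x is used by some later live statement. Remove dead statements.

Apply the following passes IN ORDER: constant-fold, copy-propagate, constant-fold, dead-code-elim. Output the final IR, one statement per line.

Initial IR:
  v = 3
  z = v + 4
  u = 3
  b = z
  return u
After constant-fold (5 stmts):
  v = 3
  z = v + 4
  u = 3
  b = z
  return u
After copy-propagate (5 stmts):
  v = 3
  z = 3 + 4
  u = 3
  b = z
  return 3
After constant-fold (5 stmts):
  v = 3
  z = 7
  u = 3
  b = z
  return 3
After dead-code-elim (1 stmts):
  return 3

Answer: return 3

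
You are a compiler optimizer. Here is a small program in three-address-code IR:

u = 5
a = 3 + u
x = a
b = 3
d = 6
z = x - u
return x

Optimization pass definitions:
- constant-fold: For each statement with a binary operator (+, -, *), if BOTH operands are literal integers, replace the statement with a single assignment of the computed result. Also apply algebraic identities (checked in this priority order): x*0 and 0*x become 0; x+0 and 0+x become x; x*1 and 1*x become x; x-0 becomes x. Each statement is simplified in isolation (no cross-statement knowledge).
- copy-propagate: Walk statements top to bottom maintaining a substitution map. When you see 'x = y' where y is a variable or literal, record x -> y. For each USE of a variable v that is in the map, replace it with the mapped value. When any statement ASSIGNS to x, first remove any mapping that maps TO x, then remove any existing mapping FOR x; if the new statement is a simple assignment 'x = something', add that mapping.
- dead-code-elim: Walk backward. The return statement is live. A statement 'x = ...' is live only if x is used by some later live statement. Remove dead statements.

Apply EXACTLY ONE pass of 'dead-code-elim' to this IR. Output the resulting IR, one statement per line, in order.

Applying dead-code-elim statement-by-statement:
  [7] return x  -> KEEP (return); live=['x']
  [6] z = x - u  -> DEAD (z not live)
  [5] d = 6  -> DEAD (d not live)
  [4] b = 3  -> DEAD (b not live)
  [3] x = a  -> KEEP; live=['a']
  [2] a = 3 + u  -> KEEP; live=['u']
  [1] u = 5  -> KEEP; live=[]
Result (4 stmts):
  u = 5
  a = 3 + u
  x = a
  return x

Answer: u = 5
a = 3 + u
x = a
return x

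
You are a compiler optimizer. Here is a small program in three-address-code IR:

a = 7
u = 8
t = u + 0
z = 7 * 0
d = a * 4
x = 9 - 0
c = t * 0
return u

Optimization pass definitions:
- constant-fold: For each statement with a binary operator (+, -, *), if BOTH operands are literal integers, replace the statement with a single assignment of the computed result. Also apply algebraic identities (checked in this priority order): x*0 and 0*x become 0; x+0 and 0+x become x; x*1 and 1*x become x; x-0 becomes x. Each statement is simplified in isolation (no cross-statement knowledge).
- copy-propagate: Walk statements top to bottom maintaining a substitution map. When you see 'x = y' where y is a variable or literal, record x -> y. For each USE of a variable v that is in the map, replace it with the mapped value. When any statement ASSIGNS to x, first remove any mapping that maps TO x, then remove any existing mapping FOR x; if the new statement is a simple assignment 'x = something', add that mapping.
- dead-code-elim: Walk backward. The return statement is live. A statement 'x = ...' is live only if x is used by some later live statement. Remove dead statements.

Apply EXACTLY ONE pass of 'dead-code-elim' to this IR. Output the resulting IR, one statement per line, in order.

Applying dead-code-elim statement-by-statement:
  [8] return u  -> KEEP (return); live=['u']
  [7] c = t * 0  -> DEAD (c not live)
  [6] x = 9 - 0  -> DEAD (x not live)
  [5] d = a * 4  -> DEAD (d not live)
  [4] z = 7 * 0  -> DEAD (z not live)
  [3] t = u + 0  -> DEAD (t not live)
  [2] u = 8  -> KEEP; live=[]
  [1] a = 7  -> DEAD (a not live)
Result (2 stmts):
  u = 8
  return u

Answer: u = 8
return u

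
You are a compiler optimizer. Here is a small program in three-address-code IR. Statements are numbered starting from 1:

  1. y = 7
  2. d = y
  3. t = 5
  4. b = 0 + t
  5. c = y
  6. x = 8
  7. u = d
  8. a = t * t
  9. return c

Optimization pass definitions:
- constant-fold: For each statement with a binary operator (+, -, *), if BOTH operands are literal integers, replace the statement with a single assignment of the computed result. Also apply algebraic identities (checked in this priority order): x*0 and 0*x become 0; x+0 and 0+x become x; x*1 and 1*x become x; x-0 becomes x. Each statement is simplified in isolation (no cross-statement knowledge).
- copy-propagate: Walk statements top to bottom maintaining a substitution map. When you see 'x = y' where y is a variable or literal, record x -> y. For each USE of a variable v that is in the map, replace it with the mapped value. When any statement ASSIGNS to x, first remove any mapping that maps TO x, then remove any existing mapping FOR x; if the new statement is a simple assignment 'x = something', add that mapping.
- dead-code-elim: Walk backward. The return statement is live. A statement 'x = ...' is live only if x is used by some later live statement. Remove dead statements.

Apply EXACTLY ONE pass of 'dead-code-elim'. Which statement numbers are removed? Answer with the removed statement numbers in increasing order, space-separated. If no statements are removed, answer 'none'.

Backward liveness scan:
Stmt 1 'y = 7': KEEP (y is live); live-in = []
Stmt 2 'd = y': DEAD (d not in live set ['y'])
Stmt 3 't = 5': DEAD (t not in live set ['y'])
Stmt 4 'b = 0 + t': DEAD (b not in live set ['y'])
Stmt 5 'c = y': KEEP (c is live); live-in = ['y']
Stmt 6 'x = 8': DEAD (x not in live set ['c'])
Stmt 7 'u = d': DEAD (u not in live set ['c'])
Stmt 8 'a = t * t': DEAD (a not in live set ['c'])
Stmt 9 'return c': KEEP (return); live-in = ['c']
Removed statement numbers: [2, 3, 4, 6, 7, 8]
Surviving IR:
  y = 7
  c = y
  return c

Answer: 2 3 4 6 7 8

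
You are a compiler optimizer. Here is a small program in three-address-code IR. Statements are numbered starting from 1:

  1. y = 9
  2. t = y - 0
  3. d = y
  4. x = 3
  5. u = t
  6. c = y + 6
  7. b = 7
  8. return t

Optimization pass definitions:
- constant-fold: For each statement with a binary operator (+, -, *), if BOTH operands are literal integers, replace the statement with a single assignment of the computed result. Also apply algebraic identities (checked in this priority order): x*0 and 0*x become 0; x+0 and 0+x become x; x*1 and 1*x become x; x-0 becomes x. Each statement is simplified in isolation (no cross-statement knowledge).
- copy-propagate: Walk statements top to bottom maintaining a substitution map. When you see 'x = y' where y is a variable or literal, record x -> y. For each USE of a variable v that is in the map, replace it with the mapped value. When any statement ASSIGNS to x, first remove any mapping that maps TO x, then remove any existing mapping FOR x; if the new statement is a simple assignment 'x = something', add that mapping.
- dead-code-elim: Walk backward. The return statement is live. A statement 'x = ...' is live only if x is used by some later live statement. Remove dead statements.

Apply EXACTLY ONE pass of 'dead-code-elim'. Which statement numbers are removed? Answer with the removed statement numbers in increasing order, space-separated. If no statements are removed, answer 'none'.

Answer: 3 4 5 6 7

Derivation:
Backward liveness scan:
Stmt 1 'y = 9': KEEP (y is live); live-in = []
Stmt 2 't = y - 0': KEEP (t is live); live-in = ['y']
Stmt 3 'd = y': DEAD (d not in live set ['t'])
Stmt 4 'x = 3': DEAD (x not in live set ['t'])
Stmt 5 'u = t': DEAD (u not in live set ['t'])
Stmt 6 'c = y + 6': DEAD (c not in live set ['t'])
Stmt 7 'b = 7': DEAD (b not in live set ['t'])
Stmt 8 'return t': KEEP (return); live-in = ['t']
Removed statement numbers: [3, 4, 5, 6, 7]
Surviving IR:
  y = 9
  t = y - 0
  return t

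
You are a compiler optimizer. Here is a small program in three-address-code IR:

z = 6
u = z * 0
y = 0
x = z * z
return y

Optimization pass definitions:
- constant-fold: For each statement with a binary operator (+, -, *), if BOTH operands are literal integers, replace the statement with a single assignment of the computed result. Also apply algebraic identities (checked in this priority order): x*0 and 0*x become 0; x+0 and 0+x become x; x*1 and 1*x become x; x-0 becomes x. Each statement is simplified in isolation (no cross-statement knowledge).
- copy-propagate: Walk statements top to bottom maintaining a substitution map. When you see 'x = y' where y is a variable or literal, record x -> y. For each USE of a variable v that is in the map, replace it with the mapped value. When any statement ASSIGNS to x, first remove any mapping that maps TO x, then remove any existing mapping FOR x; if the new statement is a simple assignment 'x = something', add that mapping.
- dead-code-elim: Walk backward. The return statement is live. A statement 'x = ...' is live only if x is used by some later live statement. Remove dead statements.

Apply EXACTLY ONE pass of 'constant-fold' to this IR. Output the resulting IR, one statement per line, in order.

Answer: z = 6
u = 0
y = 0
x = z * z
return y

Derivation:
Applying constant-fold statement-by-statement:
  [1] z = 6  (unchanged)
  [2] u = z * 0  -> u = 0
  [3] y = 0  (unchanged)
  [4] x = z * z  (unchanged)
  [5] return y  (unchanged)
Result (5 stmts):
  z = 6
  u = 0
  y = 0
  x = z * z
  return y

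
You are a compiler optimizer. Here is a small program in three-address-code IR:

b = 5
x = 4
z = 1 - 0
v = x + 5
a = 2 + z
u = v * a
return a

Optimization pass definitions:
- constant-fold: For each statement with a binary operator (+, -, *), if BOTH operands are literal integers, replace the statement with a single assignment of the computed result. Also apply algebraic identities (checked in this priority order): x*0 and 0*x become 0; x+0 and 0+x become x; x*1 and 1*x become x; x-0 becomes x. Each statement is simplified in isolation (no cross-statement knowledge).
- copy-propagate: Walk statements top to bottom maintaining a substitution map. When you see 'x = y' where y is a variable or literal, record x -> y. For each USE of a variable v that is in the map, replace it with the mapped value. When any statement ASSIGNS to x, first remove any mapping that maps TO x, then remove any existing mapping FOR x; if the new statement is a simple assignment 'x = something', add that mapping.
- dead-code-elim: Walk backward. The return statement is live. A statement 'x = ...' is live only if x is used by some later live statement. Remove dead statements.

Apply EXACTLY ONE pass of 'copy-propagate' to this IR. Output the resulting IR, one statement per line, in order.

Applying copy-propagate statement-by-statement:
  [1] b = 5  (unchanged)
  [2] x = 4  (unchanged)
  [3] z = 1 - 0  (unchanged)
  [4] v = x + 5  -> v = 4 + 5
  [5] a = 2 + z  (unchanged)
  [6] u = v * a  (unchanged)
  [7] return a  (unchanged)
Result (7 stmts):
  b = 5
  x = 4
  z = 1 - 0
  v = 4 + 5
  a = 2 + z
  u = v * a
  return a

Answer: b = 5
x = 4
z = 1 - 0
v = 4 + 5
a = 2 + z
u = v * a
return a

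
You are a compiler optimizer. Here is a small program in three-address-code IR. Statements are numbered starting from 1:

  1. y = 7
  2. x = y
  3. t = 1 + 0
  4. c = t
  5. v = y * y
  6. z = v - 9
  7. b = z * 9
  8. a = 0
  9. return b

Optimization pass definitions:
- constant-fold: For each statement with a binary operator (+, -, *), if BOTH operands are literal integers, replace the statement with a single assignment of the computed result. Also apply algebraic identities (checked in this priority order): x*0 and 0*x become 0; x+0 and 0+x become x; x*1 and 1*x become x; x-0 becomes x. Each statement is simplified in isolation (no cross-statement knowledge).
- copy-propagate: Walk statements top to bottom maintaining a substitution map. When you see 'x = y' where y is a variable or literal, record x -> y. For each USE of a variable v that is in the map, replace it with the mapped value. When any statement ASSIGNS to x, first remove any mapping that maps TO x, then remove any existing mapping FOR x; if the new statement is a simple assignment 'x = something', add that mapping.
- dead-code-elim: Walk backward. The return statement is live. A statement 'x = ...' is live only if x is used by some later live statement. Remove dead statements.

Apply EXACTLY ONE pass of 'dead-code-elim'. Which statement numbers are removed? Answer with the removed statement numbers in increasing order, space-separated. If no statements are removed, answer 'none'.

Backward liveness scan:
Stmt 1 'y = 7': KEEP (y is live); live-in = []
Stmt 2 'x = y': DEAD (x not in live set ['y'])
Stmt 3 't = 1 + 0': DEAD (t not in live set ['y'])
Stmt 4 'c = t': DEAD (c not in live set ['y'])
Stmt 5 'v = y * y': KEEP (v is live); live-in = ['y']
Stmt 6 'z = v - 9': KEEP (z is live); live-in = ['v']
Stmt 7 'b = z * 9': KEEP (b is live); live-in = ['z']
Stmt 8 'a = 0': DEAD (a not in live set ['b'])
Stmt 9 'return b': KEEP (return); live-in = ['b']
Removed statement numbers: [2, 3, 4, 8]
Surviving IR:
  y = 7
  v = y * y
  z = v - 9
  b = z * 9
  return b

Answer: 2 3 4 8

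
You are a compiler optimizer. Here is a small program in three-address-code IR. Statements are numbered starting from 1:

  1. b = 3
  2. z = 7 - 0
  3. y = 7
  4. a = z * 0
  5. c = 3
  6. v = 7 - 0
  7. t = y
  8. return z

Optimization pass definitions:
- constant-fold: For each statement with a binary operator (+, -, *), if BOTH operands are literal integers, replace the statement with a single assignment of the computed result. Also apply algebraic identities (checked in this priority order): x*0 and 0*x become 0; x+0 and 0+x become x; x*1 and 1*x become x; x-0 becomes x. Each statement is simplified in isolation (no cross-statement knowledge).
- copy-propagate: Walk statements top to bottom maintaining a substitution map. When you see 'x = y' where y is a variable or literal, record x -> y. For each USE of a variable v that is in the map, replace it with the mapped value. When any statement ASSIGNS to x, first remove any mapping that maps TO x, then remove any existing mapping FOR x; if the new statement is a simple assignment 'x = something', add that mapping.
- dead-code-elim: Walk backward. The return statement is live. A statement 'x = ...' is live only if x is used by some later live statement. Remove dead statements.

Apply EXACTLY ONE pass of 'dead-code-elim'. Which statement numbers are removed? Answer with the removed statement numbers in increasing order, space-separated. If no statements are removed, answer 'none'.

Backward liveness scan:
Stmt 1 'b = 3': DEAD (b not in live set [])
Stmt 2 'z = 7 - 0': KEEP (z is live); live-in = []
Stmt 3 'y = 7': DEAD (y not in live set ['z'])
Stmt 4 'a = z * 0': DEAD (a not in live set ['z'])
Stmt 5 'c = 3': DEAD (c not in live set ['z'])
Stmt 6 'v = 7 - 0': DEAD (v not in live set ['z'])
Stmt 7 't = y': DEAD (t not in live set ['z'])
Stmt 8 'return z': KEEP (return); live-in = ['z']
Removed statement numbers: [1, 3, 4, 5, 6, 7]
Surviving IR:
  z = 7 - 0
  return z

Answer: 1 3 4 5 6 7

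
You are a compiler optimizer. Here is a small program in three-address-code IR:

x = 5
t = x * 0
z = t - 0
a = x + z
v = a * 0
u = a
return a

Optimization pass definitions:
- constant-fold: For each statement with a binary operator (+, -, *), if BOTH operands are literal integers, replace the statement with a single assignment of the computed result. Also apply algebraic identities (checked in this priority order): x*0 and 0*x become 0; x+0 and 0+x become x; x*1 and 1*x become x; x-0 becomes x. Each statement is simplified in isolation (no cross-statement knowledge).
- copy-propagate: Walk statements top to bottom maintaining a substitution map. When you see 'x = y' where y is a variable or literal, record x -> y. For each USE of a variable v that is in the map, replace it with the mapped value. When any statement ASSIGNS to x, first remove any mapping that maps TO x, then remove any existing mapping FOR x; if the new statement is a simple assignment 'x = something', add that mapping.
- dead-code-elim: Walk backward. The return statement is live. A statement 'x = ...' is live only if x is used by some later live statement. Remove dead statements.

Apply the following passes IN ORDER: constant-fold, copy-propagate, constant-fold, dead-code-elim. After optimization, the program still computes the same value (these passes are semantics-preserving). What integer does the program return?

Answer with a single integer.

Answer: 5

Derivation:
Initial IR:
  x = 5
  t = x * 0
  z = t - 0
  a = x + z
  v = a * 0
  u = a
  return a
After constant-fold (7 stmts):
  x = 5
  t = 0
  z = t
  a = x + z
  v = 0
  u = a
  return a
After copy-propagate (7 stmts):
  x = 5
  t = 0
  z = 0
  a = 5 + 0
  v = 0
  u = a
  return a
After constant-fold (7 stmts):
  x = 5
  t = 0
  z = 0
  a = 5
  v = 0
  u = a
  return a
After dead-code-elim (2 stmts):
  a = 5
  return a
Evaluate:
  x = 5  =>  x = 5
  t = x * 0  =>  t = 0
  z = t - 0  =>  z = 0
  a = x + z  =>  a = 5
  v = a * 0  =>  v = 0
  u = a  =>  u = 5
  return a = 5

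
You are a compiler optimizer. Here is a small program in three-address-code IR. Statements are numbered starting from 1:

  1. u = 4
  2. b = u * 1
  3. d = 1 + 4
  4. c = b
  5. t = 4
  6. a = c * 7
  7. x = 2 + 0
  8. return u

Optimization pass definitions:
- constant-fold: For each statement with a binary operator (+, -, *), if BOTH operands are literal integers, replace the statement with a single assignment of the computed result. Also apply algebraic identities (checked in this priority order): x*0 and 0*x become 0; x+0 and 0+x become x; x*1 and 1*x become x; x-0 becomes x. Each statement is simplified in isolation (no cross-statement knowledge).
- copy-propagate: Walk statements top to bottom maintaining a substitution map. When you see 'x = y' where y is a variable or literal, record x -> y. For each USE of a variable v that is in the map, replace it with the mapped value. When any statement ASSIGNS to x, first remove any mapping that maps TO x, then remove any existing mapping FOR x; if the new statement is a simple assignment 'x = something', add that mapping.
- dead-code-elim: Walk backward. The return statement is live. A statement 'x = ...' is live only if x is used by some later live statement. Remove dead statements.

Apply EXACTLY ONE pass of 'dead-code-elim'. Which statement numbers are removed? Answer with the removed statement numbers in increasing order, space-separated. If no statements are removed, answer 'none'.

Backward liveness scan:
Stmt 1 'u = 4': KEEP (u is live); live-in = []
Stmt 2 'b = u * 1': DEAD (b not in live set ['u'])
Stmt 3 'd = 1 + 4': DEAD (d not in live set ['u'])
Stmt 4 'c = b': DEAD (c not in live set ['u'])
Stmt 5 't = 4': DEAD (t not in live set ['u'])
Stmt 6 'a = c * 7': DEAD (a not in live set ['u'])
Stmt 7 'x = 2 + 0': DEAD (x not in live set ['u'])
Stmt 8 'return u': KEEP (return); live-in = ['u']
Removed statement numbers: [2, 3, 4, 5, 6, 7]
Surviving IR:
  u = 4
  return u

Answer: 2 3 4 5 6 7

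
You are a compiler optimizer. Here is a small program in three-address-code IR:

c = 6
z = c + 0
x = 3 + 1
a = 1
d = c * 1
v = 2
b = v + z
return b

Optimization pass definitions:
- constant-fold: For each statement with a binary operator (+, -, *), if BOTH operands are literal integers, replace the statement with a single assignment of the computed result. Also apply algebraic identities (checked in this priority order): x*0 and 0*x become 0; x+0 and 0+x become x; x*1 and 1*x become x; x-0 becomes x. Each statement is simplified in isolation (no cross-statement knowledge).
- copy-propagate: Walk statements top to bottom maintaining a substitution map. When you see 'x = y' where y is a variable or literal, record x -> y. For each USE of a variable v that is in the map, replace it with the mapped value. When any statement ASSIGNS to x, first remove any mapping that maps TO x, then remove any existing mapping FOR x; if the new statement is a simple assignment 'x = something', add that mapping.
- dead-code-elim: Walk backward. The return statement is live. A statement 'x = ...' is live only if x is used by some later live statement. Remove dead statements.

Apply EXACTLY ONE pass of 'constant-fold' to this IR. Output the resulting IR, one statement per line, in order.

Answer: c = 6
z = c
x = 4
a = 1
d = c
v = 2
b = v + z
return b

Derivation:
Applying constant-fold statement-by-statement:
  [1] c = 6  (unchanged)
  [2] z = c + 0  -> z = c
  [3] x = 3 + 1  -> x = 4
  [4] a = 1  (unchanged)
  [5] d = c * 1  -> d = c
  [6] v = 2  (unchanged)
  [7] b = v + z  (unchanged)
  [8] return b  (unchanged)
Result (8 stmts):
  c = 6
  z = c
  x = 4
  a = 1
  d = c
  v = 2
  b = v + z
  return b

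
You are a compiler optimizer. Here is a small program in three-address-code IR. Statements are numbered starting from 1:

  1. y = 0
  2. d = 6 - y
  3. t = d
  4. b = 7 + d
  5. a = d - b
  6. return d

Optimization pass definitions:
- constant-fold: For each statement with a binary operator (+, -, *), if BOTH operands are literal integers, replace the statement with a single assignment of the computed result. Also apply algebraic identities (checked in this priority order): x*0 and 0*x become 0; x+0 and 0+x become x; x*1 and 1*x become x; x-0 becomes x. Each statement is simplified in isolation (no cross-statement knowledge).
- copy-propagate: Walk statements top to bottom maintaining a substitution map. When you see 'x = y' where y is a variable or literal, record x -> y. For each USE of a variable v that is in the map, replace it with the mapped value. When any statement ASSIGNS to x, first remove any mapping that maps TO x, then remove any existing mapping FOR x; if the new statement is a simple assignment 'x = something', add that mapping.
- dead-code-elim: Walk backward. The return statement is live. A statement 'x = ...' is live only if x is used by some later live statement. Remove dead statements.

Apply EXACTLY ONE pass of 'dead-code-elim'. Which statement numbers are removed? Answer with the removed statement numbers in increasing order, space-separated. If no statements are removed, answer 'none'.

Answer: 3 4 5

Derivation:
Backward liveness scan:
Stmt 1 'y = 0': KEEP (y is live); live-in = []
Stmt 2 'd = 6 - y': KEEP (d is live); live-in = ['y']
Stmt 3 't = d': DEAD (t not in live set ['d'])
Stmt 4 'b = 7 + d': DEAD (b not in live set ['d'])
Stmt 5 'a = d - b': DEAD (a not in live set ['d'])
Stmt 6 'return d': KEEP (return); live-in = ['d']
Removed statement numbers: [3, 4, 5]
Surviving IR:
  y = 0
  d = 6 - y
  return d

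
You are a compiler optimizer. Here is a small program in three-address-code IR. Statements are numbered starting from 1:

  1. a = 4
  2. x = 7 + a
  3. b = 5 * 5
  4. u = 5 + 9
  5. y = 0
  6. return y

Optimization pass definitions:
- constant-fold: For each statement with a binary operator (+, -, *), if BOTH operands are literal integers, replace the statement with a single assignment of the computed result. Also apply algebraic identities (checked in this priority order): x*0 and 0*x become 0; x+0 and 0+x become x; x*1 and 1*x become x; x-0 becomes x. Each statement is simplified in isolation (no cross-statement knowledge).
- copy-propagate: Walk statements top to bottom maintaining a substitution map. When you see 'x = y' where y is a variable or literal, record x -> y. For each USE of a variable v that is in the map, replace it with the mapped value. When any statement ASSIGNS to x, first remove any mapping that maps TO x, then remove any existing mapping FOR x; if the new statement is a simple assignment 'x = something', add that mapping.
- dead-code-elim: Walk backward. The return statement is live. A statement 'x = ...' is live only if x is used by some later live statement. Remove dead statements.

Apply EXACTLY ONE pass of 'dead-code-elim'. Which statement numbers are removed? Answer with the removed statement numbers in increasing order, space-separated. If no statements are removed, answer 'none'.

Backward liveness scan:
Stmt 1 'a = 4': DEAD (a not in live set [])
Stmt 2 'x = 7 + a': DEAD (x not in live set [])
Stmt 3 'b = 5 * 5': DEAD (b not in live set [])
Stmt 4 'u = 5 + 9': DEAD (u not in live set [])
Stmt 5 'y = 0': KEEP (y is live); live-in = []
Stmt 6 'return y': KEEP (return); live-in = ['y']
Removed statement numbers: [1, 2, 3, 4]
Surviving IR:
  y = 0
  return y

Answer: 1 2 3 4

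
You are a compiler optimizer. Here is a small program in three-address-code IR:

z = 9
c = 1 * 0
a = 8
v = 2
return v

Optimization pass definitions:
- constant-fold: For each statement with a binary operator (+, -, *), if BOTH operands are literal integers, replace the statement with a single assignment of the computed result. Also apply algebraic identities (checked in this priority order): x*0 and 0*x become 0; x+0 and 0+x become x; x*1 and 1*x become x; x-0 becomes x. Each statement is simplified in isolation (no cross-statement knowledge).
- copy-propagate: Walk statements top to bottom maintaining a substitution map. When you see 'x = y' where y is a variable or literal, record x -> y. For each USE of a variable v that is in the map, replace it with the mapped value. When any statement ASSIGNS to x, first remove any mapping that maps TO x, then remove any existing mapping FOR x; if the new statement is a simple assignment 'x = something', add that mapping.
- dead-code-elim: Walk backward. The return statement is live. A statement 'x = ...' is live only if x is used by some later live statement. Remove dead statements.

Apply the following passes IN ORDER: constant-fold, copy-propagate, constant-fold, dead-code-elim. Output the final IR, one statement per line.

Initial IR:
  z = 9
  c = 1 * 0
  a = 8
  v = 2
  return v
After constant-fold (5 stmts):
  z = 9
  c = 0
  a = 8
  v = 2
  return v
After copy-propagate (5 stmts):
  z = 9
  c = 0
  a = 8
  v = 2
  return 2
After constant-fold (5 stmts):
  z = 9
  c = 0
  a = 8
  v = 2
  return 2
After dead-code-elim (1 stmts):
  return 2

Answer: return 2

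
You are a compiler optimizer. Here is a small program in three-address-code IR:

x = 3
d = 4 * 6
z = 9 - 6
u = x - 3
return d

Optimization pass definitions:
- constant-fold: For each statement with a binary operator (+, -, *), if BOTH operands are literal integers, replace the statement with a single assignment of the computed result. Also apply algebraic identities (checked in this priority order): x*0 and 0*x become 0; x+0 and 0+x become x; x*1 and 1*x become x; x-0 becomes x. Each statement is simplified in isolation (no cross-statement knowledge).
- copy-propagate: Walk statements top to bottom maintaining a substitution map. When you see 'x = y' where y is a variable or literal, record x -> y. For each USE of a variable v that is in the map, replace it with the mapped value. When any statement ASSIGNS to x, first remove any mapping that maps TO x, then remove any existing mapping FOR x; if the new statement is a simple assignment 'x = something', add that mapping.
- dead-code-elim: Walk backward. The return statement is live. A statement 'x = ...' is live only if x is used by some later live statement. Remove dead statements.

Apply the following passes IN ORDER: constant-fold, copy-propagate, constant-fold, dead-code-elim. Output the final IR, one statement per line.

Initial IR:
  x = 3
  d = 4 * 6
  z = 9 - 6
  u = x - 3
  return d
After constant-fold (5 stmts):
  x = 3
  d = 24
  z = 3
  u = x - 3
  return d
After copy-propagate (5 stmts):
  x = 3
  d = 24
  z = 3
  u = 3 - 3
  return 24
After constant-fold (5 stmts):
  x = 3
  d = 24
  z = 3
  u = 0
  return 24
After dead-code-elim (1 stmts):
  return 24

Answer: return 24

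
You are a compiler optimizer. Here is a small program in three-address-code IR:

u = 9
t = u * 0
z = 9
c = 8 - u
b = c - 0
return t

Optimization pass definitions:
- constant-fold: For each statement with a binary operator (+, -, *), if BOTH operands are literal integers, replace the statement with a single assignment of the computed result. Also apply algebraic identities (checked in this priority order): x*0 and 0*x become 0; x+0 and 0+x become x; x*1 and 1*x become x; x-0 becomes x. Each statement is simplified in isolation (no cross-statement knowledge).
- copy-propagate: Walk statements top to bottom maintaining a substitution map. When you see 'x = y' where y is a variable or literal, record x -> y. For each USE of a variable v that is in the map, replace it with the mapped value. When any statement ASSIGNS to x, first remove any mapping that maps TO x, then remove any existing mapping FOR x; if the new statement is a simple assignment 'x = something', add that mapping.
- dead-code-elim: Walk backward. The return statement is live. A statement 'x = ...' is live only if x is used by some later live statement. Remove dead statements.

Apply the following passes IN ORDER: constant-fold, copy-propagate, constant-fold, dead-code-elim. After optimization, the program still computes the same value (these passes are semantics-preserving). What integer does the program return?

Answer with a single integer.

Answer: 0

Derivation:
Initial IR:
  u = 9
  t = u * 0
  z = 9
  c = 8 - u
  b = c - 0
  return t
After constant-fold (6 stmts):
  u = 9
  t = 0
  z = 9
  c = 8 - u
  b = c
  return t
After copy-propagate (6 stmts):
  u = 9
  t = 0
  z = 9
  c = 8 - 9
  b = c
  return 0
After constant-fold (6 stmts):
  u = 9
  t = 0
  z = 9
  c = -1
  b = c
  return 0
After dead-code-elim (1 stmts):
  return 0
Evaluate:
  u = 9  =>  u = 9
  t = u * 0  =>  t = 0
  z = 9  =>  z = 9
  c = 8 - u  =>  c = -1
  b = c - 0  =>  b = -1
  return t = 0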